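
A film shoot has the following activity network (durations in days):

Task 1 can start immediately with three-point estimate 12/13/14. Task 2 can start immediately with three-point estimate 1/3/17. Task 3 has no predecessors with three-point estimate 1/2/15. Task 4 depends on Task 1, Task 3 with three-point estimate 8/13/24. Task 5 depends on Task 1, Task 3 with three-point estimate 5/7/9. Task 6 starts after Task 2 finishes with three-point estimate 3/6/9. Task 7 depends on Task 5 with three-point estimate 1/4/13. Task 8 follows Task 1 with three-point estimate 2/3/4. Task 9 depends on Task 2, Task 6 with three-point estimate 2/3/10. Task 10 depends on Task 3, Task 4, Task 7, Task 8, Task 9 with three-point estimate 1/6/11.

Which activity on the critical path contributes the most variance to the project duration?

te_Task 1 = (12 + 4·13 + 14)/6 = 78/6 = 13; σ²_Task 1 = ((14−12)/6)² = 0.111
te_Task 2 = (1 + 4·3 + 17)/6 = 30/6 = 5; σ²_Task 2 = ((17−1)/6)² = 7.111
te_Task 3 = (1 + 4·2 + 15)/6 = 24/6 = 4; σ²_Task 3 = ((15−1)/6)² = 5.444
te_Task 4 = (8 + 4·13 + 24)/6 = 84/6 = 14; σ²_Task 4 = ((24−8)/6)² = 7.111
te_Task 5 = (5 + 4·7 + 9)/6 = 42/6 = 7; σ²_Task 5 = ((9−5)/6)² = 0.444
te_Task 6 = (3 + 4·6 + 9)/6 = 36/6 = 6; σ²_Task 6 = ((9−3)/6)² = 1.000
te_Task 7 = (1 + 4·4 + 13)/6 = 30/6 = 5; σ²_Task 7 = ((13−1)/6)² = 4.000
te_Task 8 = (2 + 4·3 + 4)/6 = 18/6 = 3; σ²_Task 8 = ((4−2)/6)² = 0.111
te_Task 9 = (2 + 4·3 + 10)/6 = 24/6 = 4; σ²_Task 9 = ((10−2)/6)² = 1.778
te_Task 10 = (1 + 4·6 + 11)/6 = 36/6 = 6; σ²_Task 10 = ((11−1)/6)² = 2.778

Forward pass:
ES_Task 1 = 0; EF_Task 1 = 13
ES_Task 2 = 0; EF_Task 2 = 5
ES_Task 3 = 0; EF_Task 3 = 4
ES_Task 4 = max(EF_Task 1=13, EF_Task 3=4) = 13; EF_Task 4 = 13+14 = 27
ES_Task 5 = max(EF_Task 1=13, EF_Task 3=4) = 13; EF_Task 5 = 13+7 = 20
ES_Task 6 = 5; EF_Task 6 = 5+6 = 11
ES_Task 7 = 20; EF_Task 7 = 20+5 = 25
ES_Task 8 = 13; EF_Task 8 = 13+3 = 16
ES_Task 9 = max(EF_Task 2=5, EF_Task 6=11) = 11; EF_Task 9 = 11+4 = 15
ES_Task 10 = max(EF_Task 3=4, EF_Task 4=27, EF_Task 7=25, EF_Task 8=16, EF_Task 9=15) = 27; EF_Task 10 = 27+6 = 33
Expected project duration μ = 33 days. Critical path: Task 1 → Task 4 → Task 10.

Variances on critical path: σ²_Task 1=0.111, σ²_Task 4=7.111, σ²_Task 10=2.778.
Largest is σ²_Task 4 = 7.111.

Task 4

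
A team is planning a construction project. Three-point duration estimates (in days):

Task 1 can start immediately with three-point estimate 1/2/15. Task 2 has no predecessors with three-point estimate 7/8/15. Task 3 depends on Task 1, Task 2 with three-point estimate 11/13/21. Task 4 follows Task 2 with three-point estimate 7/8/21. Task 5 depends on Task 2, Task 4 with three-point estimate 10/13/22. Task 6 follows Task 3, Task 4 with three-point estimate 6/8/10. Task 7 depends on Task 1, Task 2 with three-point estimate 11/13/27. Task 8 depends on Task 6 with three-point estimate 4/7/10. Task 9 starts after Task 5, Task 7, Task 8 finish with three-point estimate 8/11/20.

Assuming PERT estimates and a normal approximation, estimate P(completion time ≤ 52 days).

te_Task 1 = (1 + 4·2 + 15)/6 = 24/6 = 4; σ²_Task 1 = ((15−1)/6)² = 5.444
te_Task 2 = (7 + 4·8 + 15)/6 = 54/6 = 9; σ²_Task 2 = ((15−7)/6)² = 1.778
te_Task 3 = (11 + 4·13 + 21)/6 = 84/6 = 14; σ²_Task 3 = ((21−11)/6)² = 2.778
te_Task 4 = (7 + 4·8 + 21)/6 = 60/6 = 10; σ²_Task 4 = ((21−7)/6)² = 5.444
te_Task 5 = (10 + 4·13 + 22)/6 = 84/6 = 14; σ²_Task 5 = ((22−10)/6)² = 4.000
te_Task 6 = (6 + 4·8 + 10)/6 = 48/6 = 8; σ²_Task 6 = ((10−6)/6)² = 0.444
te_Task 7 = (11 + 4·13 + 27)/6 = 90/6 = 15; σ²_Task 7 = ((27−11)/6)² = 7.111
te_Task 8 = (4 + 4·7 + 10)/6 = 42/6 = 7; σ²_Task 8 = ((10−4)/6)² = 1.000
te_Task 9 = (8 + 4·11 + 20)/6 = 72/6 = 12; σ²_Task 9 = ((20−8)/6)² = 4.000

Forward pass:
ES_Task 1 = 0; EF_Task 1 = 4
ES_Task 2 = 0; EF_Task 2 = 9
ES_Task 3 = max(EF_Task 1=4, EF_Task 2=9) = 9; EF_Task 3 = 9+14 = 23
ES_Task 4 = 9; EF_Task 4 = 9+10 = 19
ES_Task 5 = max(EF_Task 2=9, EF_Task 4=19) = 19; EF_Task 5 = 19+14 = 33
ES_Task 6 = max(EF_Task 3=23, EF_Task 4=19) = 23; EF_Task 6 = 23+8 = 31
ES_Task 7 = max(EF_Task 1=4, EF_Task 2=9) = 9; EF_Task 7 = 9+15 = 24
ES_Task 8 = 31; EF_Task 8 = 31+7 = 38
ES_Task 9 = max(EF_Task 5=33, EF_Task 7=24, EF_Task 8=38) = 38; EF_Task 9 = 38+12 = 50
Expected project duration μ = 50 days. Critical path: Task 2 → Task 3 → Task 6 → Task 8 → Task 9.

Variance along critical path = 1.778 + 2.778 + 0.444 + 1.000 + 4.000 = 10.000; σ = √10.000 = 3.162 days.
Z = (52 − 50) / 3.162 = 0.632
P(T ≤ 52) = Φ(0.632) ≈ 0.736

0.736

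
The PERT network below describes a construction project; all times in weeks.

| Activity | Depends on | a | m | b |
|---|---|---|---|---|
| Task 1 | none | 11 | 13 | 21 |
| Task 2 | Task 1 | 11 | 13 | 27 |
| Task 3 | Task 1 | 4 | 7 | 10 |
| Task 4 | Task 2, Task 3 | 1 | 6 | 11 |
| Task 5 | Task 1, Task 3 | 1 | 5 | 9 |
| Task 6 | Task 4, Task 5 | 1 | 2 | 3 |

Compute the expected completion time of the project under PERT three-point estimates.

37 weeks

te_Task 1 = (11 + 4·13 + 21)/6 = 84/6 = 14
te_Task 2 = (11 + 4·13 + 27)/6 = 90/6 = 15
te_Task 3 = (4 + 4·7 + 10)/6 = 42/6 = 7
te_Task 4 = (1 + 4·6 + 11)/6 = 36/6 = 6
te_Task 5 = (1 + 4·5 + 9)/6 = 30/6 = 5
te_Task 6 = (1 + 4·2 + 3)/6 = 12/6 = 2

Forward pass:
ES_Task 1 = 0; EF_Task 1 = 14
ES_Task 2 = 14; EF_Task 2 = 14+15 = 29
ES_Task 3 = 14; EF_Task 3 = 14+7 = 21
ES_Task 4 = max(EF_Task 2=29, EF_Task 3=21) = 29; EF_Task 4 = 29+6 = 35
ES_Task 5 = max(EF_Task 1=14, EF_Task 3=21) = 21; EF_Task 5 = 21+5 = 26
ES_Task 6 = max(EF_Task 4=35, EF_Task 5=26) = 35; EF_Task 6 = 35+2 = 37
Expected project duration μ = 37 weeks. Critical path: Task 1 → Task 2 → Task 4 → Task 6.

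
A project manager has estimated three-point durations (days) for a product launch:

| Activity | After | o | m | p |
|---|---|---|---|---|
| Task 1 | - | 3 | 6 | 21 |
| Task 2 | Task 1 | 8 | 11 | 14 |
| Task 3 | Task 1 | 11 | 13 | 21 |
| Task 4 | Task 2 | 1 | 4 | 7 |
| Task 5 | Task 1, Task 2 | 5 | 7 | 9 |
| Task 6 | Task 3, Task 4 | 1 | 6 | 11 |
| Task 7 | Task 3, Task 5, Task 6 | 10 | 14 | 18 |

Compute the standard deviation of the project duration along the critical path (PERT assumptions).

te_Task 1 = (3 + 4·6 + 21)/6 = 48/6 = 8; σ²_Task 1 = ((21−3)/6)² = 9.000
te_Task 2 = (8 + 4·11 + 14)/6 = 66/6 = 11; σ²_Task 2 = ((14−8)/6)² = 1.000
te_Task 3 = (11 + 4·13 + 21)/6 = 84/6 = 14; σ²_Task 3 = ((21−11)/6)² = 2.778
te_Task 4 = (1 + 4·4 + 7)/6 = 24/6 = 4; σ²_Task 4 = ((7−1)/6)² = 1.000
te_Task 5 = (5 + 4·7 + 9)/6 = 42/6 = 7; σ²_Task 5 = ((9−5)/6)² = 0.444
te_Task 6 = (1 + 4·6 + 11)/6 = 36/6 = 6; σ²_Task 6 = ((11−1)/6)² = 2.778
te_Task 7 = (10 + 4·14 + 18)/6 = 84/6 = 14; σ²_Task 7 = ((18−10)/6)² = 1.778

Forward pass:
ES_Task 1 = 0; EF_Task 1 = 8
ES_Task 2 = 8; EF_Task 2 = 8+11 = 19
ES_Task 3 = 8; EF_Task 3 = 8+14 = 22
ES_Task 4 = 19; EF_Task 4 = 19+4 = 23
ES_Task 5 = max(EF_Task 1=8, EF_Task 2=19) = 19; EF_Task 5 = 19+7 = 26
ES_Task 6 = max(EF_Task 3=22, EF_Task 4=23) = 23; EF_Task 6 = 23+6 = 29
ES_Task 7 = max(EF_Task 3=22, EF_Task 5=26, EF_Task 6=29) = 29; EF_Task 7 = 29+14 = 43
Expected project duration μ = 43 days. Critical path: Task 1 → Task 2 → Task 4 → Task 6 → Task 7.

Variance along critical path = 9.000 + 1.000 + 1.000 + 2.778 + 1.778 = 15.556
σ = √15.556 = 3.944 days

3.94 days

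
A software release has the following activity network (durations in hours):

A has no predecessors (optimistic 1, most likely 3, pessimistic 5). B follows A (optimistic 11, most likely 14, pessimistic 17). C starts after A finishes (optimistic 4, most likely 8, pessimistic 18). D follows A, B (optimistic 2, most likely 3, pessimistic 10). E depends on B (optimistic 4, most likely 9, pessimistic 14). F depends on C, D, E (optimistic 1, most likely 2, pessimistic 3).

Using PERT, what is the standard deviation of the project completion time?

te_A = (1 + 4·3 + 5)/6 = 18/6 = 3; σ²_A = ((5−1)/6)² = 0.444
te_B = (11 + 4·14 + 17)/6 = 84/6 = 14; σ²_B = ((17−11)/6)² = 1.000
te_C = (4 + 4·8 + 18)/6 = 54/6 = 9; σ²_C = ((18−4)/6)² = 5.444
te_D = (2 + 4·3 + 10)/6 = 24/6 = 4; σ²_D = ((10−2)/6)² = 1.778
te_E = (4 + 4·9 + 14)/6 = 54/6 = 9; σ²_E = ((14−4)/6)² = 2.778
te_F = (1 + 4·2 + 3)/6 = 12/6 = 2; σ²_F = ((3−1)/6)² = 0.111

Forward pass:
ES_A = 0; EF_A = 3
ES_B = 3; EF_B = 3+14 = 17
ES_C = 3; EF_C = 3+9 = 12
ES_D = max(EF_A=3, EF_B=17) = 17; EF_D = 17+4 = 21
ES_E = 17; EF_E = 17+9 = 26
ES_F = max(EF_C=12, EF_D=21, EF_E=26) = 26; EF_F = 26+2 = 28
Expected project duration μ = 28 hours. Critical path: A → B → E → F.

Variance along critical path = 0.444 + 1.000 + 2.778 + 0.111 = 4.333
σ = √4.333 = 2.082 hours

2.08 hours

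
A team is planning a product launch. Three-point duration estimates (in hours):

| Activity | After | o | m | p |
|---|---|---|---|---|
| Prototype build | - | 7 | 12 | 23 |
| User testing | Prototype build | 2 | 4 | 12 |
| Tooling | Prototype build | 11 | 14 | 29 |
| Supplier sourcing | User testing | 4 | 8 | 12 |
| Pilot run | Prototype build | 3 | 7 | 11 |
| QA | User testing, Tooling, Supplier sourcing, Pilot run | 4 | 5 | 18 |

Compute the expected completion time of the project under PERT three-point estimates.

te_Prototype build = (7 + 4·12 + 23)/6 = 78/6 = 13
te_User testing = (2 + 4·4 + 12)/6 = 30/6 = 5
te_Tooling = (11 + 4·14 + 29)/6 = 96/6 = 16
te_Supplier sourcing = (4 + 4·8 + 12)/6 = 48/6 = 8
te_Pilot run = (3 + 4·7 + 11)/6 = 42/6 = 7
te_QA = (4 + 4·5 + 18)/6 = 42/6 = 7

Forward pass:
ES_Prototype build = 0; EF_Prototype build = 13
ES_User testing = 13; EF_User testing = 13+5 = 18
ES_Tooling = 13; EF_Tooling = 13+16 = 29
ES_Supplier sourcing = 18; EF_Supplier sourcing = 18+8 = 26
ES_Pilot run = 13; EF_Pilot run = 13+7 = 20
ES_QA = max(EF_User testing=18, EF_Tooling=29, EF_Supplier sourcing=26, EF_Pilot run=20) = 29; EF_QA = 29+7 = 36
Expected project duration μ = 36 hours. Critical path: Prototype build → Tooling → QA.

36 hours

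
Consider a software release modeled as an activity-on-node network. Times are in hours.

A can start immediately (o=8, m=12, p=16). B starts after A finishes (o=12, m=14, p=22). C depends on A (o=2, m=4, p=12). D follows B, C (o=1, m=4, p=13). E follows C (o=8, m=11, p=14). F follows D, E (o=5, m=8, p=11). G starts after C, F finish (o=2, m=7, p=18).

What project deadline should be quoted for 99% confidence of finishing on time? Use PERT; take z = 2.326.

57.5 hours

te_A = (8 + 4·12 + 16)/6 = 72/6 = 12; σ²_A = ((16−8)/6)² = 1.778
te_B = (12 + 4·14 + 22)/6 = 90/6 = 15; σ²_B = ((22−12)/6)² = 2.778
te_C = (2 + 4·4 + 12)/6 = 30/6 = 5; σ²_C = ((12−2)/6)² = 2.778
te_D = (1 + 4·4 + 13)/6 = 30/6 = 5; σ²_D = ((13−1)/6)² = 4.000
te_E = (8 + 4·11 + 14)/6 = 66/6 = 11; σ²_E = ((14−8)/6)² = 1.000
te_F = (5 + 4·8 + 11)/6 = 48/6 = 8; σ²_F = ((11−5)/6)² = 1.000
te_G = (2 + 4·7 + 18)/6 = 48/6 = 8; σ²_G = ((18−2)/6)² = 7.111

Forward pass:
ES_A = 0; EF_A = 12
ES_B = 12; EF_B = 12+15 = 27
ES_C = 12; EF_C = 12+5 = 17
ES_D = max(EF_B=27, EF_C=17) = 27; EF_D = 27+5 = 32
ES_E = 17; EF_E = 17+11 = 28
ES_F = max(EF_D=32, EF_E=28) = 32; EF_F = 32+8 = 40
ES_G = max(EF_C=17, EF_F=40) = 40; EF_G = 40+8 = 48
Expected project duration μ = 48 hours. Critical path: A → B → D → F → G.

Variance along critical path = 1.778 + 2.778 + 4.000 + 1.000 + 7.111 = 16.667; σ = 4.082 hours.
D = μ + z·σ = 48 + 2.326·4.082 = 57.5 hours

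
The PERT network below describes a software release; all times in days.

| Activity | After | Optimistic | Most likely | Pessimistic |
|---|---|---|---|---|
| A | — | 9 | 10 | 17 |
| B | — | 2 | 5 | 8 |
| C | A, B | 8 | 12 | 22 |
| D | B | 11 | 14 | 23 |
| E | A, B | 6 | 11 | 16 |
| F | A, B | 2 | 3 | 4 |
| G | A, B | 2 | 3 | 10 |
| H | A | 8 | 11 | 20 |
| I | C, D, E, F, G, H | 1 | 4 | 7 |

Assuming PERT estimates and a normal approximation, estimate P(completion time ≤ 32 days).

0.918

te_A = (9 + 4·10 + 17)/6 = 66/6 = 11; σ²_A = ((17−9)/6)² = 1.778
te_B = (2 + 4·5 + 8)/6 = 30/6 = 5; σ²_B = ((8−2)/6)² = 1.000
te_C = (8 + 4·12 + 22)/6 = 78/6 = 13; σ²_C = ((22−8)/6)² = 5.444
te_D = (11 + 4·14 + 23)/6 = 90/6 = 15; σ²_D = ((23−11)/6)² = 4.000
te_E = (6 + 4·11 + 16)/6 = 66/6 = 11; σ²_E = ((16−6)/6)² = 2.778
te_F = (2 + 4·3 + 4)/6 = 18/6 = 3; σ²_F = ((4−2)/6)² = 0.111
te_G = (2 + 4·3 + 10)/6 = 24/6 = 4; σ²_G = ((10−2)/6)² = 1.778
te_H = (8 + 4·11 + 20)/6 = 72/6 = 12; σ²_H = ((20−8)/6)² = 4.000
te_I = (1 + 4·4 + 7)/6 = 24/6 = 4; σ²_I = ((7−1)/6)² = 1.000

Forward pass:
ES_A = 0; EF_A = 11
ES_B = 0; EF_B = 5
ES_C = max(EF_A=11, EF_B=5) = 11; EF_C = 11+13 = 24
ES_D = 5; EF_D = 5+15 = 20
ES_E = max(EF_A=11, EF_B=5) = 11; EF_E = 11+11 = 22
ES_F = max(EF_A=11, EF_B=5) = 11; EF_F = 11+3 = 14
ES_G = max(EF_A=11, EF_B=5) = 11; EF_G = 11+4 = 15
ES_H = 11; EF_H = 11+12 = 23
ES_I = max(EF_C=24, EF_D=20, EF_E=22, EF_F=14, EF_G=15, EF_H=23) = 24; EF_I = 24+4 = 28
Expected project duration μ = 28 days. Critical path: A → C → I.

Variance along critical path = 1.778 + 5.444 + 1.000 = 8.222; σ = √8.222 = 2.867 days.
Z = (32 − 28) / 2.867 = 1.395
P(T ≤ 32) = Φ(1.395) ≈ 0.918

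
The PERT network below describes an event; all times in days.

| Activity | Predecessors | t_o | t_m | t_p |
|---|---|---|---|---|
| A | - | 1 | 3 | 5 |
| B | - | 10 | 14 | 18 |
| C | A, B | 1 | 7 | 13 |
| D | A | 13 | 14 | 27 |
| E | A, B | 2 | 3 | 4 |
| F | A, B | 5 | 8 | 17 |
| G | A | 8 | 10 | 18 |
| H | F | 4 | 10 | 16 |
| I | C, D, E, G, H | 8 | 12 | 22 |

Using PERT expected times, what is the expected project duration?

te_A = (1 + 4·3 + 5)/6 = 18/6 = 3
te_B = (10 + 4·14 + 18)/6 = 84/6 = 14
te_C = (1 + 4·7 + 13)/6 = 42/6 = 7
te_D = (13 + 4·14 + 27)/6 = 96/6 = 16
te_E = (2 + 4·3 + 4)/6 = 18/6 = 3
te_F = (5 + 4·8 + 17)/6 = 54/6 = 9
te_G = (8 + 4·10 + 18)/6 = 66/6 = 11
te_H = (4 + 4·10 + 16)/6 = 60/6 = 10
te_I = (8 + 4·12 + 22)/6 = 78/6 = 13

Forward pass:
ES_A = 0; EF_A = 3
ES_B = 0; EF_B = 14
ES_C = max(EF_A=3, EF_B=14) = 14; EF_C = 14+7 = 21
ES_D = 3; EF_D = 3+16 = 19
ES_E = max(EF_A=3, EF_B=14) = 14; EF_E = 14+3 = 17
ES_F = max(EF_A=3, EF_B=14) = 14; EF_F = 14+9 = 23
ES_G = 3; EF_G = 3+11 = 14
ES_H = 23; EF_H = 23+10 = 33
ES_I = max(EF_C=21, EF_D=19, EF_E=17, EF_G=14, EF_H=33) = 33; EF_I = 33+13 = 46
Expected project duration μ = 46 days. Critical path: B → F → H → I.

46 days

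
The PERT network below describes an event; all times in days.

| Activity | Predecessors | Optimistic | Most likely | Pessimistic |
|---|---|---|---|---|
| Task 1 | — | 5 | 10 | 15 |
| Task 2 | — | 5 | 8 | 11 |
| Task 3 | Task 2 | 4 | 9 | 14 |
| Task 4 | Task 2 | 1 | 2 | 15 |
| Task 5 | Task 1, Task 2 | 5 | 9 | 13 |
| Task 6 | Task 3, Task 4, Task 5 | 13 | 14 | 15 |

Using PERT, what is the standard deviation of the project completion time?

2.16 days

te_Task 1 = (5 + 4·10 + 15)/6 = 60/6 = 10; σ²_Task 1 = ((15−5)/6)² = 2.778
te_Task 2 = (5 + 4·8 + 11)/6 = 48/6 = 8; σ²_Task 2 = ((11−5)/6)² = 1.000
te_Task 3 = (4 + 4·9 + 14)/6 = 54/6 = 9; σ²_Task 3 = ((14−4)/6)² = 2.778
te_Task 4 = (1 + 4·2 + 15)/6 = 24/6 = 4; σ²_Task 4 = ((15−1)/6)² = 5.444
te_Task 5 = (5 + 4·9 + 13)/6 = 54/6 = 9; σ²_Task 5 = ((13−5)/6)² = 1.778
te_Task 6 = (13 + 4·14 + 15)/6 = 84/6 = 14; σ²_Task 6 = ((15−13)/6)² = 0.111

Forward pass:
ES_Task 1 = 0; EF_Task 1 = 10
ES_Task 2 = 0; EF_Task 2 = 8
ES_Task 3 = 8; EF_Task 3 = 8+9 = 17
ES_Task 4 = 8; EF_Task 4 = 8+4 = 12
ES_Task 5 = max(EF_Task 1=10, EF_Task 2=8) = 10; EF_Task 5 = 10+9 = 19
ES_Task 6 = max(EF_Task 3=17, EF_Task 4=12, EF_Task 5=19) = 19; EF_Task 6 = 19+14 = 33
Expected project duration μ = 33 days. Critical path: Task 1 → Task 5 → Task 6.

Variance along critical path = 2.778 + 1.778 + 0.111 = 4.667
σ = √4.667 = 2.160 days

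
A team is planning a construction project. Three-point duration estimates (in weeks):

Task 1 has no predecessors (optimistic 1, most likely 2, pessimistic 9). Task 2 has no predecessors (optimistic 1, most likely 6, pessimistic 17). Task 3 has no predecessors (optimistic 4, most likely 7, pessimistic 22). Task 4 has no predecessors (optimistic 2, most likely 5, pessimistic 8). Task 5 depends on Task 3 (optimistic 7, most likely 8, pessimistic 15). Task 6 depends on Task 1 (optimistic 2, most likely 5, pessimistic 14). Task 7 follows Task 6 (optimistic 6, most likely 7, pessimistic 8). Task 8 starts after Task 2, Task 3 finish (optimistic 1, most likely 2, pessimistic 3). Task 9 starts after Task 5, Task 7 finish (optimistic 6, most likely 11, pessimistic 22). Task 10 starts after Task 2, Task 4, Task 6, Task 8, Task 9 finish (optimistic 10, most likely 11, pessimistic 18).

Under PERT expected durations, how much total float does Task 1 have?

te_Task 1 = (1 + 4·2 + 9)/6 = 18/6 = 3
te_Task 2 = (1 + 4·6 + 17)/6 = 42/6 = 7
te_Task 3 = (4 + 4·7 + 22)/6 = 54/6 = 9
te_Task 4 = (2 + 4·5 + 8)/6 = 30/6 = 5
te_Task 5 = (7 + 4·8 + 15)/6 = 54/6 = 9
te_Task 6 = (2 + 4·5 + 14)/6 = 36/6 = 6
te_Task 7 = (6 + 4·7 + 8)/6 = 42/6 = 7
te_Task 8 = (1 + 4·2 + 3)/6 = 12/6 = 2
te_Task 9 = (6 + 4·11 + 22)/6 = 72/6 = 12
te_Task 10 = (10 + 4·11 + 18)/6 = 72/6 = 12

Forward pass:
ES_Task 1 = 0; EF_Task 1 = 3
ES_Task 2 = 0; EF_Task 2 = 7
ES_Task 3 = 0; EF_Task 3 = 9
ES_Task 4 = 0; EF_Task 4 = 5
ES_Task 5 = 9; EF_Task 5 = 9+9 = 18
ES_Task 6 = 3; EF_Task 6 = 3+6 = 9
ES_Task 7 = 9; EF_Task 7 = 9+7 = 16
ES_Task 8 = max(EF_Task 2=7, EF_Task 3=9) = 9; EF_Task 8 = 9+2 = 11
ES_Task 9 = max(EF_Task 5=18, EF_Task 7=16) = 18; EF_Task 9 = 18+12 = 30
ES_Task 10 = max(EF_Task 2=7, EF_Task 4=5, EF_Task 6=9, EF_Task 8=11, EF_Task 9=30) = 30; EF_Task 10 = 30+12 = 42
Expected project duration μ = 42 weeks. Critical path: Task 3 → Task 5 → Task 9 → Task 10.

Backward pass:
LF_Task 10 = 42; LS_Task 10 = 42−12 = 30
LF_Task 9 = LS_Task 10 = 30; LS_Task 9 = 30−12 = 18
LF_Task 8 = LS_Task 10 = 30; LS_Task 8 = 30−2 = 28
LF_Task 7 = LS_Task 9 = 18; LS_Task 7 = 18−7 = 11
LF_Task 6 = min(LS_Task 7=11, LS_Task 10=30) = 11; LS_Task 6 = 11−6 = 5
LF_Task 5 = LS_Task 9 = 18; LS_Task 5 = 18−9 = 9
LF_Task 4 = LS_Task 10 = 30; LS_Task 4 = 30−5 = 25
LF_Task 3 = min(LS_Task 5=9, LS_Task 8=28) = 9; LS_Task 3 = 9−9 = 0
LF_Task 2 = min(LS_Task 8=28, LS_Task 10=30) = 28; LS_Task 2 = 28−7 = 21
LF_Task 1 = LS_Task 6 = 5; LS_Task 1 = 5−3 = 2
Slack_Task 1 = LS_Task 1 − ES_Task 1 = 2 − 0 = 2

2 weeks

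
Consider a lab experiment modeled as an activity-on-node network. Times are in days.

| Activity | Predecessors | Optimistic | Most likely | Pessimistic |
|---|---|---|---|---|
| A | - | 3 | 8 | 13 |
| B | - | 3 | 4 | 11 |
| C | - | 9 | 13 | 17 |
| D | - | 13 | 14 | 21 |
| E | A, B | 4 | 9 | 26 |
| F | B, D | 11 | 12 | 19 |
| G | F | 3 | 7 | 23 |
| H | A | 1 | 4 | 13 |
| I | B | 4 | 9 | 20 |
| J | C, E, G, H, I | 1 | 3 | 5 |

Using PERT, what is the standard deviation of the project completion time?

te_A = (3 + 4·8 + 13)/6 = 48/6 = 8; σ²_A = ((13−3)/6)² = 2.778
te_B = (3 + 4·4 + 11)/6 = 30/6 = 5; σ²_B = ((11−3)/6)² = 1.778
te_C = (9 + 4·13 + 17)/6 = 78/6 = 13; σ²_C = ((17−9)/6)² = 1.778
te_D = (13 + 4·14 + 21)/6 = 90/6 = 15; σ²_D = ((21−13)/6)² = 1.778
te_E = (4 + 4·9 + 26)/6 = 66/6 = 11; σ²_E = ((26−4)/6)² = 13.444
te_F = (11 + 4·12 + 19)/6 = 78/6 = 13; σ²_F = ((19−11)/6)² = 1.778
te_G = (3 + 4·7 + 23)/6 = 54/6 = 9; σ²_G = ((23−3)/6)² = 11.111
te_H = (1 + 4·4 + 13)/6 = 30/6 = 5; σ²_H = ((13−1)/6)² = 4.000
te_I = (4 + 4·9 + 20)/6 = 60/6 = 10; σ²_I = ((20−4)/6)² = 7.111
te_J = (1 + 4·3 + 5)/6 = 18/6 = 3; σ²_J = ((5−1)/6)² = 0.444

Forward pass:
ES_A = 0; EF_A = 8
ES_B = 0; EF_B = 5
ES_C = 0; EF_C = 13
ES_D = 0; EF_D = 15
ES_E = max(EF_A=8, EF_B=5) = 8; EF_E = 8+11 = 19
ES_F = max(EF_B=5, EF_D=15) = 15; EF_F = 15+13 = 28
ES_G = 28; EF_G = 28+9 = 37
ES_H = 8; EF_H = 8+5 = 13
ES_I = 5; EF_I = 5+10 = 15
ES_J = max(EF_C=13, EF_E=19, EF_G=37, EF_H=13, EF_I=15) = 37; EF_J = 37+3 = 40
Expected project duration μ = 40 days. Critical path: D → F → G → J.

Variance along critical path = 1.778 + 1.778 + 11.111 + 0.444 = 15.111
σ = √15.111 = 3.887 days

3.89 days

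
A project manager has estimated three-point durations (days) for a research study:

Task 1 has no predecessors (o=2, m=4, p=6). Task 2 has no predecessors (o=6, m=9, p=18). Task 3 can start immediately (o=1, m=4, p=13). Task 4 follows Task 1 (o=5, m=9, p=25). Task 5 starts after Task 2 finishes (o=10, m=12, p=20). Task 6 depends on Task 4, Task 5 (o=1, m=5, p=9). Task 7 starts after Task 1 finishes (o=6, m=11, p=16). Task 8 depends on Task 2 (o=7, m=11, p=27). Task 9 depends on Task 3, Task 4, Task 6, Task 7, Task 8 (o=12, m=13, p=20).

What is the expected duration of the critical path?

42 days

te_Task 1 = (2 + 4·4 + 6)/6 = 24/6 = 4
te_Task 2 = (6 + 4·9 + 18)/6 = 60/6 = 10
te_Task 3 = (1 + 4·4 + 13)/6 = 30/6 = 5
te_Task 4 = (5 + 4·9 + 25)/6 = 66/6 = 11
te_Task 5 = (10 + 4·12 + 20)/6 = 78/6 = 13
te_Task 6 = (1 + 4·5 + 9)/6 = 30/6 = 5
te_Task 7 = (6 + 4·11 + 16)/6 = 66/6 = 11
te_Task 8 = (7 + 4·11 + 27)/6 = 78/6 = 13
te_Task 9 = (12 + 4·13 + 20)/6 = 84/6 = 14

Forward pass:
ES_Task 1 = 0; EF_Task 1 = 4
ES_Task 2 = 0; EF_Task 2 = 10
ES_Task 3 = 0; EF_Task 3 = 5
ES_Task 4 = 4; EF_Task 4 = 4+11 = 15
ES_Task 5 = 10; EF_Task 5 = 10+13 = 23
ES_Task 6 = max(EF_Task 4=15, EF_Task 5=23) = 23; EF_Task 6 = 23+5 = 28
ES_Task 7 = 4; EF_Task 7 = 4+11 = 15
ES_Task 8 = 10; EF_Task 8 = 10+13 = 23
ES_Task 9 = max(EF_Task 3=5, EF_Task 4=15, EF_Task 6=28, EF_Task 7=15, EF_Task 8=23) = 28; EF_Task 9 = 28+14 = 42
Expected project duration μ = 42 days. Critical path: Task 2 → Task 5 → Task 6 → Task 9.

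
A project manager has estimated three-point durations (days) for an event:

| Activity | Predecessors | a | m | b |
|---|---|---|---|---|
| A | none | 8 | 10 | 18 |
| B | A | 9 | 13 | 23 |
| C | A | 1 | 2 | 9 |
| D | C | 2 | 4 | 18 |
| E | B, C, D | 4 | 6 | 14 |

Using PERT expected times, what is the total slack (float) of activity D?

5 days

te_A = (8 + 4·10 + 18)/6 = 66/6 = 11
te_B = (9 + 4·13 + 23)/6 = 84/6 = 14
te_C = (1 + 4·2 + 9)/6 = 18/6 = 3
te_D = (2 + 4·4 + 18)/6 = 36/6 = 6
te_E = (4 + 4·6 + 14)/6 = 42/6 = 7

Forward pass:
ES_A = 0; EF_A = 11
ES_B = 11; EF_B = 11+14 = 25
ES_C = 11; EF_C = 11+3 = 14
ES_D = 14; EF_D = 14+6 = 20
ES_E = max(EF_B=25, EF_C=14, EF_D=20) = 25; EF_E = 25+7 = 32
Expected project duration μ = 32 days. Critical path: A → B → E.

Backward pass:
LF_E = 32; LS_E = 32−7 = 25
LF_D = LS_E = 25; LS_D = 25−6 = 19
LF_C = min(LS_D=19, LS_E=25) = 19; LS_C = 19−3 = 16
LF_B = LS_E = 25; LS_B = 25−14 = 11
LF_A = min(LS_B=11, LS_C=16) = 11; LS_A = 11−11 = 0
Slack_D = LS_D − ES_D = 19 − 14 = 5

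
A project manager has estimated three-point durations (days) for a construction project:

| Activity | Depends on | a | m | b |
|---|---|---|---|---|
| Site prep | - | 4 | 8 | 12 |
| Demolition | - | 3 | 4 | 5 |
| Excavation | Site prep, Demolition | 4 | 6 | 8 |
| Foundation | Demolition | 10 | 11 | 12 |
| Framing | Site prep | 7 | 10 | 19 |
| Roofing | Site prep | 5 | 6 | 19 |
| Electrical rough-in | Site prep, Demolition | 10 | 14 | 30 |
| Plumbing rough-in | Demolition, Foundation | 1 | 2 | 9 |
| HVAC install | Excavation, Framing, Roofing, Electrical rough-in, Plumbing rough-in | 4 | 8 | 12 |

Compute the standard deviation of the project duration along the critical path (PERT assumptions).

3.83 days

te_Site prep = (4 + 4·8 + 12)/6 = 48/6 = 8; σ²_Site prep = ((12−4)/6)² = 1.778
te_Demolition = (3 + 4·4 + 5)/6 = 24/6 = 4; σ²_Demolition = ((5−3)/6)² = 0.111
te_Excavation = (4 + 4·6 + 8)/6 = 36/6 = 6; σ²_Excavation = ((8−4)/6)² = 0.444
te_Foundation = (10 + 4·11 + 12)/6 = 66/6 = 11; σ²_Foundation = ((12−10)/6)² = 0.111
te_Framing = (7 + 4·10 + 19)/6 = 66/6 = 11; σ²_Framing = ((19−7)/6)² = 4.000
te_Roofing = (5 + 4·6 + 19)/6 = 48/6 = 8; σ²_Roofing = ((19−5)/6)² = 5.444
te_Electrical rough-in = (10 + 4·14 + 30)/6 = 96/6 = 16; σ²_Electrical rough-in = ((30−10)/6)² = 11.111
te_Plumbing rough-in = (1 + 4·2 + 9)/6 = 18/6 = 3; σ²_Plumbing rough-in = ((9−1)/6)² = 1.778
te_HVAC install = (4 + 4·8 + 12)/6 = 48/6 = 8; σ²_HVAC install = ((12−4)/6)² = 1.778

Forward pass:
ES_Site prep = 0; EF_Site prep = 8
ES_Demolition = 0; EF_Demolition = 4
ES_Excavation = max(EF_Site prep=8, EF_Demolition=4) = 8; EF_Excavation = 8+6 = 14
ES_Foundation = 4; EF_Foundation = 4+11 = 15
ES_Framing = 8; EF_Framing = 8+11 = 19
ES_Roofing = 8; EF_Roofing = 8+8 = 16
ES_Electrical rough-in = max(EF_Site prep=8, EF_Demolition=4) = 8; EF_Electrical rough-in = 8+16 = 24
ES_Plumbing rough-in = max(EF_Demolition=4, EF_Foundation=15) = 15; EF_Plumbing rough-in = 15+3 = 18
ES_HVAC install = max(EF_Excavation=14, EF_Framing=19, EF_Roofing=16, EF_Electrical rough-in=24, EF_Plumbing rough-in=18) = 24; EF_HVAC install = 24+8 = 32
Expected project duration μ = 32 days. Critical path: Site prep → Electrical rough-in → HVAC install.

Variance along critical path = 1.778 + 11.111 + 1.778 = 14.667
σ = √14.667 = 3.830 days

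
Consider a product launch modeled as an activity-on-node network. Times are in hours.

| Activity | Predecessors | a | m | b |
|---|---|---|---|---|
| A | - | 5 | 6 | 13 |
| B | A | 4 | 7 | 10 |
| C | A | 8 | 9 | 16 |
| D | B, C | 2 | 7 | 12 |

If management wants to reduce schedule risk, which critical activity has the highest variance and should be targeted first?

D

te_A = (5 + 4·6 + 13)/6 = 42/6 = 7; σ²_A = ((13−5)/6)² = 1.778
te_B = (4 + 4·7 + 10)/6 = 42/6 = 7; σ²_B = ((10−4)/6)² = 1.000
te_C = (8 + 4·9 + 16)/6 = 60/6 = 10; σ²_C = ((16−8)/6)² = 1.778
te_D = (2 + 4·7 + 12)/6 = 42/6 = 7; σ²_D = ((12−2)/6)² = 2.778

Forward pass:
ES_A = 0; EF_A = 7
ES_B = 7; EF_B = 7+7 = 14
ES_C = 7; EF_C = 7+10 = 17
ES_D = max(EF_B=14, EF_C=17) = 17; EF_D = 17+7 = 24
Expected project duration μ = 24 hours. Critical path: A → C → D.

Variances on critical path: σ²_A=1.778, σ²_C=1.778, σ²_D=2.778.
Largest is σ²_D = 2.778.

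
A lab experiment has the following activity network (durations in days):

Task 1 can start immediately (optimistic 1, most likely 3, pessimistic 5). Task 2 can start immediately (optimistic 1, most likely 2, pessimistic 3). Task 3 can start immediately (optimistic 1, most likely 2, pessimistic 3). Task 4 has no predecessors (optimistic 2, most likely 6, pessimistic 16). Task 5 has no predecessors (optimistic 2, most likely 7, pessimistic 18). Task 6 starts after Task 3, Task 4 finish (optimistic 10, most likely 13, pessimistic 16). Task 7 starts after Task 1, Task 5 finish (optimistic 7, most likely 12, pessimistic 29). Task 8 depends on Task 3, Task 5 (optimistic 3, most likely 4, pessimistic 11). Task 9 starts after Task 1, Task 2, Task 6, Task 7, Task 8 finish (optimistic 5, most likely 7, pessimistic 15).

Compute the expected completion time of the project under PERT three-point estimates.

30 days

te_Task 1 = (1 + 4·3 + 5)/6 = 18/6 = 3
te_Task 2 = (1 + 4·2 + 3)/6 = 12/6 = 2
te_Task 3 = (1 + 4·2 + 3)/6 = 12/6 = 2
te_Task 4 = (2 + 4·6 + 16)/6 = 42/6 = 7
te_Task 5 = (2 + 4·7 + 18)/6 = 48/6 = 8
te_Task 6 = (10 + 4·13 + 16)/6 = 78/6 = 13
te_Task 7 = (7 + 4·12 + 29)/6 = 84/6 = 14
te_Task 8 = (3 + 4·4 + 11)/6 = 30/6 = 5
te_Task 9 = (5 + 4·7 + 15)/6 = 48/6 = 8

Forward pass:
ES_Task 1 = 0; EF_Task 1 = 3
ES_Task 2 = 0; EF_Task 2 = 2
ES_Task 3 = 0; EF_Task 3 = 2
ES_Task 4 = 0; EF_Task 4 = 7
ES_Task 5 = 0; EF_Task 5 = 8
ES_Task 6 = max(EF_Task 3=2, EF_Task 4=7) = 7; EF_Task 6 = 7+13 = 20
ES_Task 7 = max(EF_Task 1=3, EF_Task 5=8) = 8; EF_Task 7 = 8+14 = 22
ES_Task 8 = max(EF_Task 3=2, EF_Task 5=8) = 8; EF_Task 8 = 8+5 = 13
ES_Task 9 = max(EF_Task 1=3, EF_Task 2=2, EF_Task 6=20, EF_Task 7=22, EF_Task 8=13) = 22; EF_Task 9 = 22+8 = 30
Expected project duration μ = 30 days. Critical path: Task 5 → Task 7 → Task 9.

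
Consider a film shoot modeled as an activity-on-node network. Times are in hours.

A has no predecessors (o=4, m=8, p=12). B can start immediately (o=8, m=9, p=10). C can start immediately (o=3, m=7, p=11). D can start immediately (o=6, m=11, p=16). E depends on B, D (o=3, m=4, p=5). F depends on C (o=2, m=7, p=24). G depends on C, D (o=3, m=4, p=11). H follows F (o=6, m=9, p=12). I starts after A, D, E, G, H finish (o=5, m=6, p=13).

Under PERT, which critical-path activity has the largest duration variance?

te_A = (4 + 4·8 + 12)/6 = 48/6 = 8; σ²_A = ((12−4)/6)² = 1.778
te_B = (8 + 4·9 + 10)/6 = 54/6 = 9; σ²_B = ((10−8)/6)² = 0.111
te_C = (3 + 4·7 + 11)/6 = 42/6 = 7; σ²_C = ((11−3)/6)² = 1.778
te_D = (6 + 4·11 + 16)/6 = 66/6 = 11; σ²_D = ((16−6)/6)² = 2.778
te_E = (3 + 4·4 + 5)/6 = 24/6 = 4; σ²_E = ((5−3)/6)² = 0.111
te_F = (2 + 4·7 + 24)/6 = 54/6 = 9; σ²_F = ((24−2)/6)² = 13.444
te_G = (3 + 4·4 + 11)/6 = 30/6 = 5; σ²_G = ((11−3)/6)² = 1.778
te_H = (6 + 4·9 + 12)/6 = 54/6 = 9; σ²_H = ((12−6)/6)² = 1.000
te_I = (5 + 4·6 + 13)/6 = 42/6 = 7; σ²_I = ((13−5)/6)² = 1.778

Forward pass:
ES_A = 0; EF_A = 8
ES_B = 0; EF_B = 9
ES_C = 0; EF_C = 7
ES_D = 0; EF_D = 11
ES_E = max(EF_B=9, EF_D=11) = 11; EF_E = 11+4 = 15
ES_F = 7; EF_F = 7+9 = 16
ES_G = max(EF_C=7, EF_D=11) = 11; EF_G = 11+5 = 16
ES_H = 16; EF_H = 16+9 = 25
ES_I = max(EF_A=8, EF_D=11, EF_E=15, EF_G=16, EF_H=25) = 25; EF_I = 25+7 = 32
Expected project duration μ = 32 hours. Critical path: C → F → H → I.

Variances on critical path: σ²_C=1.778, σ²_F=13.444, σ²_H=1.000, σ²_I=1.778.
Largest is σ²_F = 13.444.

F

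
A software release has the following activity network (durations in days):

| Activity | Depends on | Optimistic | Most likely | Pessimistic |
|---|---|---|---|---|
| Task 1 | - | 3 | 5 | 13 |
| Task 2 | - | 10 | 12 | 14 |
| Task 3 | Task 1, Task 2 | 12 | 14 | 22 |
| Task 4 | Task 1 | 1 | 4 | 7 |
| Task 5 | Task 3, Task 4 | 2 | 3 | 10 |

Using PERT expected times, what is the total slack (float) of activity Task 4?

te_Task 1 = (3 + 4·5 + 13)/6 = 36/6 = 6
te_Task 2 = (10 + 4·12 + 14)/6 = 72/6 = 12
te_Task 3 = (12 + 4·14 + 22)/6 = 90/6 = 15
te_Task 4 = (1 + 4·4 + 7)/6 = 24/6 = 4
te_Task 5 = (2 + 4·3 + 10)/6 = 24/6 = 4

Forward pass:
ES_Task 1 = 0; EF_Task 1 = 6
ES_Task 2 = 0; EF_Task 2 = 12
ES_Task 3 = max(EF_Task 1=6, EF_Task 2=12) = 12; EF_Task 3 = 12+15 = 27
ES_Task 4 = 6; EF_Task 4 = 6+4 = 10
ES_Task 5 = max(EF_Task 3=27, EF_Task 4=10) = 27; EF_Task 5 = 27+4 = 31
Expected project duration μ = 31 days. Critical path: Task 2 → Task 3 → Task 5.

Backward pass:
LF_Task 5 = 31; LS_Task 5 = 31−4 = 27
LF_Task 4 = LS_Task 5 = 27; LS_Task 4 = 27−4 = 23
LF_Task 3 = LS_Task 5 = 27; LS_Task 3 = 27−15 = 12
LF_Task 2 = LS_Task 3 = 12; LS_Task 2 = 12−12 = 0
LF_Task 1 = min(LS_Task 3=12, LS_Task 4=23) = 12; LS_Task 1 = 12−6 = 6
Slack_Task 4 = LS_Task 4 − ES_Task 4 = 23 − 6 = 17

17 days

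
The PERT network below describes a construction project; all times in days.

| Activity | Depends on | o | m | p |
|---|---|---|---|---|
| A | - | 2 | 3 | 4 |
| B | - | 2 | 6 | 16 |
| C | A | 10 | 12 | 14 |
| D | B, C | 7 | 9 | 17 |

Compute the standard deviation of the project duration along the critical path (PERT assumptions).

1.83 days

te_A = (2 + 4·3 + 4)/6 = 18/6 = 3; σ²_A = ((4−2)/6)² = 0.111
te_B = (2 + 4·6 + 16)/6 = 42/6 = 7; σ²_B = ((16−2)/6)² = 5.444
te_C = (10 + 4·12 + 14)/6 = 72/6 = 12; σ²_C = ((14−10)/6)² = 0.444
te_D = (7 + 4·9 + 17)/6 = 60/6 = 10; σ²_D = ((17−7)/6)² = 2.778

Forward pass:
ES_A = 0; EF_A = 3
ES_B = 0; EF_B = 7
ES_C = 3; EF_C = 3+12 = 15
ES_D = max(EF_B=7, EF_C=15) = 15; EF_D = 15+10 = 25
Expected project duration μ = 25 days. Critical path: A → C → D.

Variance along critical path = 0.111 + 0.444 + 2.778 = 3.333
σ = √3.333 = 1.826 days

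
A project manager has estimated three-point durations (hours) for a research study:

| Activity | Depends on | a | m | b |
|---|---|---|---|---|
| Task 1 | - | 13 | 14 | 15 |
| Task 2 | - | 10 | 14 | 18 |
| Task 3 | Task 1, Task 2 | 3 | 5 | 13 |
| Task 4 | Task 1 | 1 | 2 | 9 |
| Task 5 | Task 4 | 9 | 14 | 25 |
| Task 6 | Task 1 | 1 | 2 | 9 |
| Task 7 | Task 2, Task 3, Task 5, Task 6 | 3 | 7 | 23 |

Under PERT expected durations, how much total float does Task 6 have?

15 hours

te_Task 1 = (13 + 4·14 + 15)/6 = 84/6 = 14
te_Task 2 = (10 + 4·14 + 18)/6 = 84/6 = 14
te_Task 3 = (3 + 4·5 + 13)/6 = 36/6 = 6
te_Task 4 = (1 + 4·2 + 9)/6 = 18/6 = 3
te_Task 5 = (9 + 4·14 + 25)/6 = 90/6 = 15
te_Task 6 = (1 + 4·2 + 9)/6 = 18/6 = 3
te_Task 7 = (3 + 4·7 + 23)/6 = 54/6 = 9

Forward pass:
ES_Task 1 = 0; EF_Task 1 = 14
ES_Task 2 = 0; EF_Task 2 = 14
ES_Task 3 = max(EF_Task 1=14, EF_Task 2=14) = 14; EF_Task 3 = 14+6 = 20
ES_Task 4 = 14; EF_Task 4 = 14+3 = 17
ES_Task 5 = 17; EF_Task 5 = 17+15 = 32
ES_Task 6 = 14; EF_Task 6 = 14+3 = 17
ES_Task 7 = max(EF_Task 2=14, EF_Task 3=20, EF_Task 5=32, EF_Task 6=17) = 32; EF_Task 7 = 32+9 = 41
Expected project duration μ = 41 hours. Critical path: Task 1 → Task 4 → Task 5 → Task 7.

Backward pass:
LF_Task 7 = 41; LS_Task 7 = 41−9 = 32
LF_Task 6 = LS_Task 7 = 32; LS_Task 6 = 32−3 = 29
LF_Task 5 = LS_Task 7 = 32; LS_Task 5 = 32−15 = 17
LF_Task 4 = LS_Task 5 = 17; LS_Task 4 = 17−3 = 14
LF_Task 3 = LS_Task 7 = 32; LS_Task 3 = 32−6 = 26
LF_Task 2 = min(LS_Task 3=26, LS_Task 7=32) = 26; LS_Task 2 = 26−14 = 12
LF_Task 1 = min(LS_Task 3=26, LS_Task 4=14, LS_Task 6=29) = 14; LS_Task 1 = 14−14 = 0
Slack_Task 6 = LS_Task 6 − ES_Task 6 = 29 − 14 = 15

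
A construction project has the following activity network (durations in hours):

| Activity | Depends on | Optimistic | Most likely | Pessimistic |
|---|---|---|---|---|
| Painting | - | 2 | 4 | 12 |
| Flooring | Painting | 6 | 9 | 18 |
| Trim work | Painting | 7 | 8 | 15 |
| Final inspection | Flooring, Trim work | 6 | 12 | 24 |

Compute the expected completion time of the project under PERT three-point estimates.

te_Painting = (2 + 4·4 + 12)/6 = 30/6 = 5
te_Flooring = (6 + 4·9 + 18)/6 = 60/6 = 10
te_Trim work = (7 + 4·8 + 15)/6 = 54/6 = 9
te_Final inspection = (6 + 4·12 + 24)/6 = 78/6 = 13

Forward pass:
ES_Painting = 0; EF_Painting = 5
ES_Flooring = 5; EF_Flooring = 5+10 = 15
ES_Trim work = 5; EF_Trim work = 5+9 = 14
ES_Final inspection = max(EF_Flooring=15, EF_Trim work=14) = 15; EF_Final inspection = 15+13 = 28
Expected project duration μ = 28 hours. Critical path: Painting → Flooring → Final inspection.

28 hours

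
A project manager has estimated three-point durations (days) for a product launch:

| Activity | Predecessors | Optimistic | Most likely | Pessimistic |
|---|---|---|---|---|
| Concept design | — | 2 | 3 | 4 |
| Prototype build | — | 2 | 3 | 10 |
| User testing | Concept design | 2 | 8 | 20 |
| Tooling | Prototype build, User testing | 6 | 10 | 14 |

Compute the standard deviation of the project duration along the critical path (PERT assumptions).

3.30 days

te_Concept design = (2 + 4·3 + 4)/6 = 18/6 = 3; σ²_Concept design = ((4−2)/6)² = 0.111
te_Prototype build = (2 + 4·3 + 10)/6 = 24/6 = 4; σ²_Prototype build = ((10−2)/6)² = 1.778
te_User testing = (2 + 4·8 + 20)/6 = 54/6 = 9; σ²_User testing = ((20−2)/6)² = 9.000
te_Tooling = (6 + 4·10 + 14)/6 = 60/6 = 10; σ²_Tooling = ((14−6)/6)² = 1.778

Forward pass:
ES_Concept design = 0; EF_Concept design = 3
ES_Prototype build = 0; EF_Prototype build = 4
ES_User testing = 3; EF_User testing = 3+9 = 12
ES_Tooling = max(EF_Prototype build=4, EF_User testing=12) = 12; EF_Tooling = 12+10 = 22
Expected project duration μ = 22 days. Critical path: Concept design → User testing → Tooling.

Variance along critical path = 0.111 + 9.000 + 1.778 = 10.889
σ = √10.889 = 3.300 days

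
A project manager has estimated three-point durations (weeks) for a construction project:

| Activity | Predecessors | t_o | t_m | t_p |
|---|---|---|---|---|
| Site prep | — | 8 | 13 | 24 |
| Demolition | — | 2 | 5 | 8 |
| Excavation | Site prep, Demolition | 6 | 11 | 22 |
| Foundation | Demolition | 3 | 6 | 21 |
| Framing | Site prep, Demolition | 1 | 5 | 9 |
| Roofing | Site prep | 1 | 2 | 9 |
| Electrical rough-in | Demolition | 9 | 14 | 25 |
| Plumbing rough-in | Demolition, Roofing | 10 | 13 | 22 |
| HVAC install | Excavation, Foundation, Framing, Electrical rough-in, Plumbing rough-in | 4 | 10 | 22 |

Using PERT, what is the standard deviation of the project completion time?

te_Site prep = (8 + 4·13 + 24)/6 = 84/6 = 14; σ²_Site prep = ((24−8)/6)² = 7.111
te_Demolition = (2 + 4·5 + 8)/6 = 30/6 = 5; σ²_Demolition = ((8−2)/6)² = 1.000
te_Excavation = (6 + 4·11 + 22)/6 = 72/6 = 12; σ²_Excavation = ((22−6)/6)² = 7.111
te_Foundation = (3 + 4·6 + 21)/6 = 48/6 = 8; σ²_Foundation = ((21−3)/6)² = 9.000
te_Framing = (1 + 4·5 + 9)/6 = 30/6 = 5; σ²_Framing = ((9−1)/6)² = 1.778
te_Roofing = (1 + 4·2 + 9)/6 = 18/6 = 3; σ²_Roofing = ((9−1)/6)² = 1.778
te_Electrical rough-in = (9 + 4·14 + 25)/6 = 90/6 = 15; σ²_Electrical rough-in = ((25−9)/6)² = 7.111
te_Plumbing rough-in = (10 + 4·13 + 22)/6 = 84/6 = 14; σ²_Plumbing rough-in = ((22−10)/6)² = 4.000
te_HVAC install = (4 + 4·10 + 22)/6 = 66/6 = 11; σ²_HVAC install = ((22−4)/6)² = 9.000

Forward pass:
ES_Site prep = 0; EF_Site prep = 14
ES_Demolition = 0; EF_Demolition = 5
ES_Excavation = max(EF_Site prep=14, EF_Demolition=5) = 14; EF_Excavation = 14+12 = 26
ES_Foundation = 5; EF_Foundation = 5+8 = 13
ES_Framing = max(EF_Site prep=14, EF_Demolition=5) = 14; EF_Framing = 14+5 = 19
ES_Roofing = 14; EF_Roofing = 14+3 = 17
ES_Electrical rough-in = 5; EF_Electrical rough-in = 5+15 = 20
ES_Plumbing rough-in = max(EF_Demolition=5, EF_Roofing=17) = 17; EF_Plumbing rough-in = 17+14 = 31
ES_HVAC install = max(EF_Excavation=26, EF_Foundation=13, EF_Framing=19, EF_Electrical rough-in=20, EF_Plumbing rough-in=31) = 31; EF_HVAC install = 31+11 = 42
Expected project duration μ = 42 weeks. Critical path: Site prep → Roofing → Plumbing rough-in → HVAC install.

Variance along critical path = 7.111 + 1.778 + 4.000 + 9.000 = 21.889
σ = √21.889 = 4.679 weeks

4.68 weeks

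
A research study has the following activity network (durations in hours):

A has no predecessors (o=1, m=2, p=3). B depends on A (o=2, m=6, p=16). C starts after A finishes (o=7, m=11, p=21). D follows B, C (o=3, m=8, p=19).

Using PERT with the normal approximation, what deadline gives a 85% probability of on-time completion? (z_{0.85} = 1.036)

te_A = (1 + 4·2 + 3)/6 = 12/6 = 2; σ²_A = ((3−1)/6)² = 0.111
te_B = (2 + 4·6 + 16)/6 = 42/6 = 7; σ²_B = ((16−2)/6)² = 5.444
te_C = (7 + 4·11 + 21)/6 = 72/6 = 12; σ²_C = ((21−7)/6)² = 5.444
te_D = (3 + 4·8 + 19)/6 = 54/6 = 9; σ²_D = ((19−3)/6)² = 7.111

Forward pass:
ES_A = 0; EF_A = 2
ES_B = 2; EF_B = 2+7 = 9
ES_C = 2; EF_C = 2+12 = 14
ES_D = max(EF_B=9, EF_C=14) = 14; EF_D = 14+9 = 23
Expected project duration μ = 23 hours. Critical path: A → C → D.

Variance along critical path = 0.111 + 5.444 + 7.111 = 12.667; σ = 3.559 hours.
D = μ + z·σ = 23 + 1.036·3.559 = 26.7 hours

26.7 hours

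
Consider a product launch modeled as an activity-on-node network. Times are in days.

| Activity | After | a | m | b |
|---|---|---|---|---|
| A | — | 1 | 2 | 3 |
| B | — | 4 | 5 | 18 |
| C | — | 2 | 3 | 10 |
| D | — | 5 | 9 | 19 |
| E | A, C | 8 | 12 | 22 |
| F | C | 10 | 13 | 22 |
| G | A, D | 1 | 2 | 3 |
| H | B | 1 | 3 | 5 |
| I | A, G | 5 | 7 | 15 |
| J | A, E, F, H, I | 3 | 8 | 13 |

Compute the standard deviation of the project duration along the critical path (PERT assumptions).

te_A = (1 + 4·2 + 3)/6 = 12/6 = 2; σ²_A = ((3−1)/6)² = 0.111
te_B = (4 + 4·5 + 18)/6 = 42/6 = 7; σ²_B = ((18−4)/6)² = 5.444
te_C = (2 + 4·3 + 10)/6 = 24/6 = 4; σ²_C = ((10−2)/6)² = 1.778
te_D = (5 + 4·9 + 19)/6 = 60/6 = 10; σ²_D = ((19−5)/6)² = 5.444
te_E = (8 + 4·12 + 22)/6 = 78/6 = 13; σ²_E = ((22−8)/6)² = 5.444
te_F = (10 + 4·13 + 22)/6 = 84/6 = 14; σ²_F = ((22−10)/6)² = 4.000
te_G = (1 + 4·2 + 3)/6 = 12/6 = 2; σ²_G = ((3−1)/6)² = 0.111
te_H = (1 + 4·3 + 5)/6 = 18/6 = 3; σ²_H = ((5−1)/6)² = 0.444
te_I = (5 + 4·7 + 15)/6 = 48/6 = 8; σ²_I = ((15−5)/6)² = 2.778
te_J = (3 + 4·8 + 13)/6 = 48/6 = 8; σ²_J = ((13−3)/6)² = 2.778

Forward pass:
ES_A = 0; EF_A = 2
ES_B = 0; EF_B = 7
ES_C = 0; EF_C = 4
ES_D = 0; EF_D = 10
ES_E = max(EF_A=2, EF_C=4) = 4; EF_E = 4+13 = 17
ES_F = 4; EF_F = 4+14 = 18
ES_G = max(EF_A=2, EF_D=10) = 10; EF_G = 10+2 = 12
ES_H = 7; EF_H = 7+3 = 10
ES_I = max(EF_A=2, EF_G=12) = 12; EF_I = 12+8 = 20
ES_J = max(EF_A=2, EF_E=17, EF_F=18, EF_H=10, EF_I=20) = 20; EF_J = 20+8 = 28
Expected project duration μ = 28 days. Critical path: D → G → I → J.

Variance along critical path = 5.444 + 0.111 + 2.778 + 2.778 = 11.111
σ = √11.111 = 3.333 days

3.33 days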